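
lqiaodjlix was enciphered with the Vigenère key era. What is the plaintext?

hziwxdfuit

Repeat the key across the ciphertext: eraeraerae
l(11)−e(4): 7 → h
q(16)−r(17): -1≡25 → z
i(8)−a(0): 8 → i
a(0)−e(4): -4≡22 → w
o(14)−r(17): -3≡23 → x
d(3)−a(0): 3 → d
j(9)−e(4): 5 → f
l(11)−r(17): -6≡20 → u
i(8)−a(0): 8 → i
x(23)−e(4): 19 → t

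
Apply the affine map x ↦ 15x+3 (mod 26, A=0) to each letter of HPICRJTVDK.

EUTHYICGWX

H(7): 15·7+3=108≡4 → E
P(15): 15·15+3=228≡20 → U
I(8): 15·8+3=123≡19 → T
C(2): 15·2+3=33≡7 → H
R(17): 15·17+3=258≡24 → Y
J(9): 15·9+3=138≡8 → I
T(19): 15·19+3=288≡2 → C
V(21): 15·21+3=318≡6 → G
D(3): 15·3+3=48≡22 → W
K(10): 15·10+3=153≡23 → X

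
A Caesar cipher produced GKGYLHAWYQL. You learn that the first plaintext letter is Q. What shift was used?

16

From the crib: G(6)−Q(16)=-10≡16, so the shift is 16.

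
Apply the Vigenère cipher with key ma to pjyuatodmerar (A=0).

bjkumtadyedad

Repeat the key across the message: mamamamamamam
p(15)+m(12): 27≡1 → b
j(9)+a(0): 9 → j
y(24)+m(12): 36≡10 → k
u(20)+a(0): 20 → u
a(0)+m(12): 12 → m
t(19)+a(0): 19 → t
o(14)+m(12): 26≡0 → a
d(3)+a(0): 3 → d
m(12)+m(12): 24 → y
e(4)+a(0): 4 → e
r(17)+m(12): 29≡3 → d
a(0)+a(0): 0 → a
r(17)+m(12): 29≡3 → d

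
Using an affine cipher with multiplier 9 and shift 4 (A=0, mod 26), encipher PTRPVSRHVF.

P(15): 9·15+4=139≡9 → J
T(19): 9·19+4=175≡19 → T
R(17): 9·17+4=157≡1 → B
P(15): 9·15+4=139≡9 → J
V(21): 9·21+4=193≡11 → L
S(18): 9·18+4=166≡10 → K
R(17): 9·17+4=157≡1 → B
H(7): 9·7+4=67≡15 → P
V(21): 9·21+4=193≡11 → L
F(5): 9·5+4=49≡23 → X

JTBJLKBPLX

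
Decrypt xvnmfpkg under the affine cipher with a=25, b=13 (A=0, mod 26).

qsabiydh

The inverse of 25 mod 26 is 25, since 25·25=625≡1. Apply D(y)=25·(y−13) mod 26:
x(23): 25·(23−13)=250≡16 → q
v(21): 25·(21−13)=200≡18 → s
n(13): 25·(13−13)=0 → a
m(12): 25·(12−13)=-25≡1 → b
f(5): 25·(5−13)=-200≡8 → i
p(15): 25·(15−13)=50≡24 → y
k(10): 25·(10−13)=-75≡3 → d
g(6): 25·(6−13)=-175≡7 → h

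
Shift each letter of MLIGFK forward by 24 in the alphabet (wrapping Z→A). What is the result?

KJGEDI

M(12): 12+24=36≡10 → K
L(11): 11+24=35≡9 → J
I(8): 8+24=32≡6 → G
G(6): 6+24=30≡4 → E
F(5): 5+24=29≡3 → D
K(10): 10+24=34≡8 → I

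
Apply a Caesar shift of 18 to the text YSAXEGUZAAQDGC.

Y(24): 24+18=42≡16 → Q
S(18): 18+18=36≡10 → K
A(0): 0+18=18 → S
X(23): 23+18=41≡15 → P
E(4): 4+18=22 → W
G(6): 6+18=24 → Y
U(20): 20+18=38≡12 → M
Z(25): 25+18=43≡17 → R
A(0): 0+18=18 → S
A(0): 0+18=18 → S
Q(16): 16+18=34≡8 → I
D(3): 3+18=21 → V
G(6): 6+18=24 → Y
C(2): 2+18=20 → U

QKSPWYMRSSIVYU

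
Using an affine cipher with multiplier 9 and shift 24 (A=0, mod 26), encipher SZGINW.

S(18): 9·18+24=186≡4 → E
Z(25): 9·25+24=249≡15 → P
G(6): 9·6+24=78≡0 → A
I(8): 9·8+24=96≡18 → S
N(13): 9·13+24=141≡11 → L
W(22): 9·22+24=222≡14 → O

EPASLO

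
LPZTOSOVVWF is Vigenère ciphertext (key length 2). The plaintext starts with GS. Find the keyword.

FX

Subtract each crib letter from the matching ciphertext letter (mod 26):
L(11)−G(6)=5 → F
P(15)−S(18)=-3≡23 → X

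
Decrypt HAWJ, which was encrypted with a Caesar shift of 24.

JCYL

H(7): 7−24=-17≡9 → J
A(0): 0−24=-24≡2 → C
W(22): 22−24=-2≡24 → Y
J(9): 9−24=-15≡11 → L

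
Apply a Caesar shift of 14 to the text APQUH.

ODEIV

A(0): 0+14=14 → O
P(15): 15+14=29≡3 → D
Q(16): 16+14=30≡4 → E
U(20): 20+14=34≡8 → I
H(7): 7+14=21 → V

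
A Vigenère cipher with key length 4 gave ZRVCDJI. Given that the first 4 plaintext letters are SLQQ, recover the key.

HGFM

Subtract each crib letter from the matching ciphertext letter (mod 26):
Z(25)−S(18)=7 → H
R(17)−L(11)=6 → G
V(21)−Q(16)=5 → F
C(2)−Q(16)=-14≡12 → M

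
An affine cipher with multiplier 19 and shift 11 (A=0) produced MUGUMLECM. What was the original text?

LVXVLABFL

The inverse of 19 mod 26 is 11, since 19·11=209≡1. Apply D(y)=11·(y−11) mod 26:
M(12): 11·(12−11)=11 → L
U(20): 11·(20−11)=99≡21 → V
G(6): 11·(6−11)=-55≡23 → X
U(20): 11·(20−11)=99≡21 → V
M(12): 11·(12−11)=11 → L
L(11): 11·(11−11)=0 → A
E(4): 11·(4−11)=-77≡1 → B
C(2): 11·(2−11)=-99≡5 → F
M(12): 11·(12−11)=11 → L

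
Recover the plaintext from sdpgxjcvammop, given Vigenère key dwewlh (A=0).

phlkmczzwqbhm

Repeat the key across the ciphertext: dwewlhdwewlhd
s(18)−d(3): 15 → p
d(3)−w(22): -19≡7 → h
p(15)−e(4): 11 → l
g(6)−w(22): -16≡10 → k
x(23)−l(11): 12 → m
j(9)−h(7): 2 → c
c(2)−d(3): -1≡25 → z
v(21)−w(22): -1≡25 → z
a(0)−e(4): -4≡22 → w
m(12)−w(22): -10≡16 → q
m(12)−l(11): 1 → b
o(14)−h(7): 7 → h
p(15)−d(3): 12 → m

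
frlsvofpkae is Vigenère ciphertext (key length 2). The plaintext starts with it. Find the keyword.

xy

Subtract each crib letter from the matching ciphertext letter (mod 26):
f(5)−i(8)=-3≡23 → x
r(17)−t(19)=-2≡24 → y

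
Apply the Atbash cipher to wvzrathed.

w(22) → d(3)
v(21) → e(4)
z(25) → a(0)
r(17) → i(8)
a(0) → z(25)
t(19) → g(6)
h(7) → s(18)
e(4) → v(21)
d(3) → w(22)

deaizgsvw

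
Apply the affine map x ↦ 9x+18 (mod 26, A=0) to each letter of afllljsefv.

a(0): 9·0+18=18 → s
f(5): 9·5+18=63≡11 → l
l(11): 9·11+18=117≡13 → n
l(11): 9·11+18=117≡13 → n
l(11): 9·11+18=117≡13 → n
j(9): 9·9+18=99≡21 → v
s(18): 9·18+18=180≡24 → y
e(4): 9·4+18=54≡2 → c
f(5): 9·5+18=63≡11 → l
v(21): 9·21+18=207≡25 → z

slnnnvyclz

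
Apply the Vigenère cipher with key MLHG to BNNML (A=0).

Repeat the key across the message: MLHGM
B(1)+M(12): 13 → N
N(13)+L(11): 24 → Y
N(13)+H(7): 20 → U
M(12)+G(6): 18 → S
L(11)+M(12): 23 → X

NYUSX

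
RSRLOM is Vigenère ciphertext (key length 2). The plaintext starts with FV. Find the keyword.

MX

Subtract each crib letter from the matching ciphertext letter (mod 26):
R(17)−F(5)=12 → M
S(18)−V(21)=-3≡23 → X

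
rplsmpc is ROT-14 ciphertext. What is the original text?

dbxeybo

r(17): 17−14=3 → d
p(15): 15−14=1 → b
l(11): 11−14=-3≡23 → x
s(18): 18−14=4 → e
m(12): 12−14=-2≡24 → y
p(15): 15−14=1 → b
c(2): 2−14=-12≡14 → o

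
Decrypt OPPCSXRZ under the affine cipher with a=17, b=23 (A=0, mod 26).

BYYLPASU

The inverse of 17 mod 26 is 23, since 17·23=391≡1. Apply D(y)=23·(y−23) mod 26:
O(14): 23·(14−23)=-207≡1 → B
P(15): 23·(15−23)=-184≡24 → Y
P(15): 23·(15−23)=-184≡24 → Y
C(2): 23·(2−23)=-483≡11 → L
S(18): 23·(18−23)=-115≡15 → P
X(23): 23·(23−23)=0 → A
R(17): 23·(17−23)=-138≡18 → S
Z(25): 23·(25−23)=46≡20 → U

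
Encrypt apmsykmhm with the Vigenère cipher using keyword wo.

Repeat the key across the message: wowowowow
a(0)+w(22): 22 → w
p(15)+o(14): 29≡3 → d
m(12)+w(22): 34≡8 → i
s(18)+o(14): 32≡6 → g
y(24)+w(22): 46≡20 → u
k(10)+o(14): 24 → y
m(12)+w(22): 34≡8 → i
h(7)+o(14): 21 → v
m(12)+w(22): 34≡8 → i

wdiguyivi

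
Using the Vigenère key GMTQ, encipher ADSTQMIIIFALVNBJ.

Repeat the key across the message: GMTQGMTQGMTQGMTQ
A(0)+G(6): 6 → G
D(3)+M(12): 15 → P
S(18)+T(19): 37≡11 → L
T(19)+Q(16): 35≡9 → J
Q(16)+G(6): 22 → W
M(12)+M(12): 24 → Y
I(8)+T(19): 27≡1 → B
I(8)+Q(16): 24 → Y
I(8)+G(6): 14 → O
F(5)+M(12): 17 → R
A(0)+T(19): 19 → T
L(11)+Q(16): 27≡1 → B
V(21)+G(6): 27≡1 → B
N(13)+M(12): 25 → Z
B(1)+T(19): 20 → U
J(9)+Q(16): 25 → Z

GPLJWYBYORTBBZUZ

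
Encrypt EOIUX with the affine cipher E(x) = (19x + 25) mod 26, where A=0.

E(4): 19·4+25=101≡23 → X
O(14): 19·14+25=291≡5 → F
I(8): 19·8+25=177≡21 → V
U(20): 19·20+25=405≡15 → P
X(23): 19·23+25=462≡20 → U

XFVPU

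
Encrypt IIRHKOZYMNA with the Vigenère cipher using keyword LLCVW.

TTTCGZKAHJL

Repeat the key across the message: LLCVWLLCVWL
I(8)+L(11): 19 → T
I(8)+L(11): 19 → T
R(17)+C(2): 19 → T
H(7)+V(21): 28≡2 → C
K(10)+W(22): 32≡6 → G
O(14)+L(11): 25 → Z
Z(25)+L(11): 36≡10 → K
Y(24)+C(2): 26≡0 → A
M(12)+V(21): 33≡7 → H
N(13)+W(22): 35≡9 → J
A(0)+L(11): 11 → L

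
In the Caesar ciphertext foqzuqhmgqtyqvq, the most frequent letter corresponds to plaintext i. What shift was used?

8

The most frequent ciphertext letter is q (appears 5 times).
q is position 16; i is position 8.
Shift = 8.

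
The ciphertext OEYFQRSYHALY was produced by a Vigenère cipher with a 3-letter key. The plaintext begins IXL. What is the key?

Subtract each crib letter from the matching ciphertext letter (mod 26):
O(14)−I(8)=6 → G
E(4)−X(23)=-19≡7 → H
Y(24)−L(11)=13 → N

GHN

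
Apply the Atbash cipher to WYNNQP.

W(22) → D(3)
Y(24) → B(1)
N(13) → M(12)
N(13) → M(12)
Q(16) → J(9)
P(15) → K(10)

DBMMJK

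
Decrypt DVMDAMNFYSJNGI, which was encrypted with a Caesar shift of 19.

KCTKHTUMFZQUNP

D(3): 3−19=-16≡10 → K
V(21): 21−19=2 → C
M(12): 12−19=-7≡19 → T
D(3): 3−19=-16≡10 → K
A(0): 0−19=-19≡7 → H
M(12): 12−19=-7≡19 → T
N(13): 13−19=-6≡20 → U
F(5): 5−19=-14≡12 → M
Y(24): 24−19=5 → F
S(18): 18−19=-1≡25 → Z
J(9): 9−19=-10≡16 → Q
N(13): 13−19=-6≡20 → U
G(6): 6−19=-13≡13 → N
I(8): 8−19=-11≡15 → P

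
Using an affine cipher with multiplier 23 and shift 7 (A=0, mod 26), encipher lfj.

l(11): 23·11+7=260≡0 → a
f(5): 23·5+7=122≡18 → s
j(9): 23·9+7=214≡6 → g

asg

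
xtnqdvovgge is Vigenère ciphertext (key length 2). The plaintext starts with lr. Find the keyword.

Subtract each crib letter from the matching ciphertext letter (mod 26):
x(23)−l(11)=12 → m
t(19)−r(17)=2 → c

mc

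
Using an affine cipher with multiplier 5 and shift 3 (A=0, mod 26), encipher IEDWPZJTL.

I(8): 5·8+3=43≡17 → R
E(4): 5·4+3=23 → X
D(3): 5·3+3=18 → S
W(22): 5·22+3=113≡9 → J
P(15): 5·15+3=78≡0 → A
Z(25): 5·25+3=128≡24 → Y
J(9): 5·9+3=48≡22 → W
T(19): 5·19+3=98≡20 → U
L(11): 5·11+3=58≡6 → G

RXSJAYWUG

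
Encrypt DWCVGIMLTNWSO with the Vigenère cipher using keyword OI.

REQDUQATHVKAC

Repeat the key across the message: OIOIOIOIOIOIO
D(3)+O(14): 17 → R
W(22)+I(8): 30≡4 → E
C(2)+O(14): 16 → Q
V(21)+I(8): 29≡3 → D
G(6)+O(14): 20 → U
I(8)+I(8): 16 → Q
M(12)+O(14): 26≡0 → A
L(11)+I(8): 19 → T
T(19)+O(14): 33≡7 → H
N(13)+I(8): 21 → V
W(22)+O(14): 36≡10 → K
S(18)+I(8): 26≡0 → A
O(14)+O(14): 28≡2 → C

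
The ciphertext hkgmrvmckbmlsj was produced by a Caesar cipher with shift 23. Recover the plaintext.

knjpuypfnepovm

h(7): 7−23=-16≡10 → k
k(10): 10−23=-13≡13 → n
g(6): 6−23=-17≡9 → j
m(12): 12−23=-11≡15 → p
r(17): 17−23=-6≡20 → u
v(21): 21−23=-2≡24 → y
m(12): 12−23=-11≡15 → p
c(2): 2−23=-21≡5 → f
k(10): 10−23=-13≡13 → n
b(1): 1−23=-22≡4 → e
m(12): 12−23=-11≡15 → p
l(11): 11−23=-12≡14 → o
s(18): 18−23=-5≡21 → v
j(9): 9−23=-14≡12 → m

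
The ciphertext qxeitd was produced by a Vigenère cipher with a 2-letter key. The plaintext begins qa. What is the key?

ax

Subtract each crib letter from the matching ciphertext letter (mod 26):
q(16)−q(16)=0 → a
x(23)−a(0)=23 → x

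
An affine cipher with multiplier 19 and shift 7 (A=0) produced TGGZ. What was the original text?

CPPQ

The inverse of 19 mod 26 is 11, since 19·11=209≡1. Apply D(y)=11·(y−7) mod 26:
T(19): 11·(19−7)=132≡2 → C
G(6): 11·(6−7)=-11≡15 → P
G(6): 11·(6−7)=-11≡15 → P
Z(25): 11·(25−7)=198≡16 → Q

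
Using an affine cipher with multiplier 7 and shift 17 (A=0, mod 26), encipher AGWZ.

RHPK

A(0): 7·0+17=17 → R
G(6): 7·6+17=59≡7 → H
W(22): 7·22+17=171≡15 → P
Z(25): 7·25+17=192≡10 → K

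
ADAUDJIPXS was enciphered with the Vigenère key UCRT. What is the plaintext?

GBJBJHRWDQ

Repeat the key across the ciphertext: UCRTUCRTUC
A(0)−U(20): -20≡6 → G
D(3)−C(2): 1 → B
A(0)−R(17): -17≡9 → J
U(20)−T(19): 1 → B
D(3)−U(20): -17≡9 → J
J(9)−C(2): 7 → H
I(8)−R(17): -9≡17 → R
P(15)−T(19): -4≡22 → W
X(23)−U(20): 3 → D
S(18)−C(2): 16 → Q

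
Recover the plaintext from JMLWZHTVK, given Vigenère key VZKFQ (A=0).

ONBRJMULF

Repeat the key across the ciphertext: VZKFQVZKF
J(9)−V(21): -12≡14 → O
M(12)−Z(25): -13≡13 → N
L(11)−K(10): 1 → B
W(22)−F(5): 17 → R
Z(25)−Q(16): 9 → J
H(7)−V(21): -14≡12 → M
T(19)−Z(25): -6≡20 → U
V(21)−K(10): 11 → L
K(10)−F(5): 5 → F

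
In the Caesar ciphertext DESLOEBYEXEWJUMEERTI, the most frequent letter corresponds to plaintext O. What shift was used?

The most frequent ciphertext letter is E (appears 6 times).
E is position 4; O is position 14.
Shift = -10≡16.

16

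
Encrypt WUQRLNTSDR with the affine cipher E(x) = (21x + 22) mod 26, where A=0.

QAUPTJFKHP

W(22): 21·22+22=484≡16 → Q
U(20): 21·20+22=442≡0 → A
Q(16): 21·16+22=358≡20 → U
R(17): 21·17+22=379≡15 → P
L(11): 21·11+22=253≡19 → T
N(13): 21·13+22=295≡9 → J
T(19): 21·19+22=421≡5 → F
S(18): 21·18+22=400≡10 → K
D(3): 21·3+22=85≡7 → H
R(17): 21·17+22=379≡15 → P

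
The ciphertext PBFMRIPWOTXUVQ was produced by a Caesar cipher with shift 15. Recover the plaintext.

AMQXCTAHZEIFGB

P(15): 15−15=0 → A
B(1): 1−15=-14≡12 → M
F(5): 5−15=-10≡16 → Q
M(12): 12−15=-3≡23 → X
R(17): 17−15=2 → C
I(8): 8−15=-7≡19 → T
P(15): 15−15=0 → A
W(22): 22−15=7 → H
O(14): 14−15=-1≡25 → Z
T(19): 19−15=4 → E
X(23): 23−15=8 → I
U(20): 20−15=5 → F
V(21): 21−15=6 → G
Q(16): 16−15=1 → B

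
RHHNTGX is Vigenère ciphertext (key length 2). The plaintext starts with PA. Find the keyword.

CH

Subtract each crib letter from the matching ciphertext letter (mod 26):
R(17)−P(15)=2 → C
H(7)−A(0)=7 → H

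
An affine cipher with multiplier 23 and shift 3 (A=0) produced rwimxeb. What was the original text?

The inverse of 23 mod 26 is 17, since 23·17=391≡1. Apply D(y)=17·(y−3) mod 26:
r(17): 17·(17−3)=238≡4 → e
w(22): 17·(22−3)=323≡11 → l
i(8): 17·(8−3)=85≡7 → h
m(12): 17·(12−3)=153≡23 → x
x(23): 17·(23−3)=340≡2 → c
e(4): 17·(4−3)=17 → r
b(1): 17·(1−3)=-34≡18 → s

elhxcrs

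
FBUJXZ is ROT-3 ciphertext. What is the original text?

CYRGUW

F(5): 5−3=2 → C
B(1): 1−3=-2≡24 → Y
U(20): 20−3=17 → R
J(9): 9−3=6 → G
X(23): 23−3=20 → U
Z(25): 25−3=22 → W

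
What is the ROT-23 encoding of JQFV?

GNCS

J(9): 9+23=32≡6 → G
Q(16): 16+23=39≡13 → N
F(5): 5+23=28≡2 → C
V(21): 21+23=44≡18 → S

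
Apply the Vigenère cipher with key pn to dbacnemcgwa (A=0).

soppcrbpvjp

Repeat the key across the message: pnpnpnpnpnp
d(3)+p(15): 18 → s
b(1)+n(13): 14 → o
a(0)+p(15): 15 → p
c(2)+n(13): 15 → p
n(13)+p(15): 28≡2 → c
e(4)+n(13): 17 → r
m(12)+p(15): 27≡1 → b
c(2)+n(13): 15 → p
g(6)+p(15): 21 → v
w(22)+n(13): 35≡9 → j
a(0)+p(15): 15 → p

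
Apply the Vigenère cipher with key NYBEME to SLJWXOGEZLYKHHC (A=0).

FJKAJSTCAPKOUFD

Repeat the key across the message: NYBEMENYBEMENYB
S(18)+N(13): 31≡5 → F
L(11)+Y(24): 35≡9 → J
J(9)+B(1): 10 → K
W(22)+E(4): 26≡0 → A
X(23)+M(12): 35≡9 → J
O(14)+E(4): 18 → S
G(6)+N(13): 19 → T
E(4)+Y(24): 28≡2 → C
Z(25)+B(1): 26≡0 → A
L(11)+E(4): 15 → P
Y(24)+M(12): 36≡10 → K
K(10)+E(4): 14 → O
H(7)+N(13): 20 → U
H(7)+Y(24): 31≡5 → F
C(2)+B(1): 3 → D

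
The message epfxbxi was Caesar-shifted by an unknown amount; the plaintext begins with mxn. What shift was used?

From the crib: e(4)−m(12)=-8≡18, so the shift is 18.

18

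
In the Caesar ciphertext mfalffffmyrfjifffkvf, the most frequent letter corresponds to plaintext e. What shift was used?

The most frequent ciphertext letter is f (appears 10 times).
f is position 5; e is position 4.
Shift = 1.

1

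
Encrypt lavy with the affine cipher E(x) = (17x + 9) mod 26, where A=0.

ojcb

l(11): 17·11+9=196≡14 → o
a(0): 17·0+9=9 → j
v(21): 17·21+9=366≡2 → c
y(24): 17·24+9=417≡1 → b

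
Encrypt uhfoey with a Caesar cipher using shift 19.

nayhxr

u(20): 20+19=39≡13 → n
h(7): 7+19=26≡0 → a
f(5): 5+19=24 → y
o(14): 14+19=33≡7 → h
e(4): 4+19=23 → x
y(24): 24+19=43≡17 → r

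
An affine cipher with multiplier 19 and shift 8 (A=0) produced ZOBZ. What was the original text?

FOBF

The inverse of 19 mod 26 is 11, since 19·11=209≡1. Apply D(y)=11·(y−8) mod 26:
Z(25): 11·(25−8)=187≡5 → F
O(14): 11·(14−8)=66≡14 → O
B(1): 11·(1−8)=-77≡1 → B
Z(25): 11·(25−8)=187≡5 → F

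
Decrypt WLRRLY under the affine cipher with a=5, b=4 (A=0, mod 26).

The inverse of 5 mod 26 is 21, since 5·21=105≡1. Apply D(y)=21·(y−4) mod 26:
W(22): 21·(22−4)=378≡14 → O
L(11): 21·(11−4)=147≡17 → R
R(17): 21·(17−4)=273≡13 → N
R(17): 21·(17−4)=273≡13 → N
L(11): 21·(11−4)=147≡17 → R
Y(24): 21·(24−4)=420≡4 → E

ORNNRE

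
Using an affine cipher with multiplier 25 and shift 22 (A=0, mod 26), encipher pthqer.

p(15): 25·15+22=397≡7 → h
t(19): 25·19+22=497≡3 → d
h(7): 25·7+22=197≡15 → p
q(16): 25·16+22=422≡6 → g
e(4): 25·4+22=122≡18 → s
r(17): 25·17+22=447≡5 → f

hdpgsf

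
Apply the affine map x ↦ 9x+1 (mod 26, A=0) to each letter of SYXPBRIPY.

HJAGKYVGJ

S(18): 9·18+1=163≡7 → H
Y(24): 9·24+1=217≡9 → J
X(23): 9·23+1=208≡0 → A
P(15): 9·15+1=136≡6 → G
B(1): 9·1+1=10 → K
R(17): 9·17+1=154≡24 → Y
I(8): 9·8+1=73≡21 → V
P(15): 9·15+1=136≡6 → G
Y(24): 9·24+1=217≡9 → J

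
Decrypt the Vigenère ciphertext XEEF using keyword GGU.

RYKZ

Repeat the key across the ciphertext: GGUG
X(23)−G(6): 17 → R
E(4)−G(6): -2≡24 → Y
E(4)−U(20): -16≡10 → K
F(5)−G(6): -1≡25 → Z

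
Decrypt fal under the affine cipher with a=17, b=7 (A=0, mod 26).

The inverse of 17 mod 26 is 23, since 17·23=391≡1. Apply D(y)=23·(y−7) mod 26:
f(5): 23·(5−7)=-46≡6 → g
a(0): 23·(0−7)=-161≡21 → v
l(11): 23·(11−7)=92≡14 → o

gvo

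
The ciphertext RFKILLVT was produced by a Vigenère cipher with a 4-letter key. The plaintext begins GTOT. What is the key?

LMWP

Subtract each crib letter from the matching ciphertext letter (mod 26):
R(17)−G(6)=11 → L
F(5)−T(19)=-14≡12 → M
K(10)−O(14)=-4≡22 → W
I(8)−T(19)=-11≡15 → P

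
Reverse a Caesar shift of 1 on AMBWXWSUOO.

ZLAVWVRTNN

A(0): 0−1=-1≡25 → Z
M(12): 12−1=11 → L
B(1): 1−1=0 → A
W(22): 22−1=21 → V
X(23): 23−1=22 → W
W(22): 22−1=21 → V
S(18): 18−1=17 → R
U(20): 20−1=19 → T
O(14): 14−1=13 → N
O(14): 14−1=13 → N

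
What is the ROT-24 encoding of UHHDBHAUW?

U(20): 20+24=44≡18 → S
H(7): 7+24=31≡5 → F
H(7): 7+24=31≡5 → F
D(3): 3+24=27≡1 → B
B(1): 1+24=25 → Z
H(7): 7+24=31≡5 → F
A(0): 0+24=24 → Y
U(20): 20+24=44≡18 → S
W(22): 22+24=46≡20 → U

SFFBZFYSU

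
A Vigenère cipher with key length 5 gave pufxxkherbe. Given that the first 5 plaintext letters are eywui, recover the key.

Subtract each crib letter from the matching ciphertext letter (mod 26):
p(15)−e(4)=11 → l
u(20)−y(24)=-4≡22 → w
f(5)−w(22)=-17≡9 → j
x(23)−u(20)=3 → d
x(23)−i(8)=15 → p

lwjdp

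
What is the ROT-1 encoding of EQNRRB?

FROSSC

E(4): 4+1=5 → F
Q(16): 16+1=17 → R
N(13): 13+1=14 → O
R(17): 17+1=18 → S
R(17): 17+1=18 → S
B(1): 1+1=2 → C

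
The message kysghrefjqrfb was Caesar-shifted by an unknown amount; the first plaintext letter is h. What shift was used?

From the crib: k(10)−h(7)=3, so the shift is 3.

3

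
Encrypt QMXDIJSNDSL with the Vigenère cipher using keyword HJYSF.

Repeat the key across the message: HJYSFHJYSFH
Q(16)+H(7): 23 → X
M(12)+J(9): 21 → V
X(23)+Y(24): 47≡21 → V
D(3)+S(18): 21 → V
I(8)+F(5): 13 → N
J(9)+H(7): 16 → Q
S(18)+J(9): 27≡1 → B
N(13)+Y(24): 37≡11 → L
D(3)+S(18): 21 → V
S(18)+F(5): 23 → X
L(11)+H(7): 18 → S

XVVVNQBLVXS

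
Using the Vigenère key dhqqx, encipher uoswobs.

xvimlez

Repeat the key across the message: dhqqxdh
u(20)+d(3): 23 → x
o(14)+h(7): 21 → v
s(18)+q(16): 34≡8 → i
w(22)+q(16): 38≡12 → m
o(14)+x(23): 37≡11 → l
b(1)+d(3): 4 → e
s(18)+h(7): 25 → z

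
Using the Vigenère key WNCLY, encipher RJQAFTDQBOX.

Repeat the key across the message: WNCLYWNCLYW
R(17)+W(22): 39≡13 → N
J(9)+N(13): 22 → W
Q(16)+C(2): 18 → S
A(0)+L(11): 11 → L
F(5)+Y(24): 29≡3 → D
T(19)+W(22): 41≡15 → P
D(3)+N(13): 16 → Q
Q(16)+C(2): 18 → S
B(1)+L(11): 12 → M
O(14)+Y(24): 38≡12 → M
X(23)+W(22): 45≡19 → T

NWSLDPQSMMT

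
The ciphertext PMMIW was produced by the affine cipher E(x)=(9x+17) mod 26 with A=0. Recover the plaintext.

ULLZP

The inverse of 9 mod 26 is 3, since 9·3=27≡1. Apply D(y)=3·(y−17) mod 26:
P(15): 3·(15−17)=-6≡20 → U
M(12): 3·(12−17)=-15≡11 → L
M(12): 3·(12−17)=-15≡11 → L
I(8): 3·(8−17)=-27≡25 → Z
W(22): 3·(22−17)=15 → P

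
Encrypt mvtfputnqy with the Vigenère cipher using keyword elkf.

Repeat the key across the message: elkfelkfel
m(12)+e(4): 16 → q
v(21)+l(11): 32≡6 → g
t(19)+k(10): 29≡3 → d
f(5)+f(5): 10 → k
p(15)+e(4): 19 → t
u(20)+l(11): 31≡5 → f
t(19)+k(10): 29≡3 → d
n(13)+f(5): 18 → s
q(16)+e(4): 20 → u
y(24)+l(11): 35≡9 → j

qgdktfdsuj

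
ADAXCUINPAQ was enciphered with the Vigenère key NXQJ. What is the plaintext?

NGKOPXSECDA

Repeat the key across the ciphertext: NXQJNXQJNXQ
A(0)−N(13): -13≡13 → N
D(3)−X(23): -20≡6 → G
A(0)−Q(16): -16≡10 → K
X(23)−J(9): 14 → O
C(2)−N(13): -11≡15 → P
U(20)−X(23): -3≡23 → X
I(8)−Q(16): -8≡18 → S
N(13)−J(9): 4 → E
P(15)−N(13): 2 → C
A(0)−X(23): -23≡3 → D
Q(16)−Q(16): 0 → A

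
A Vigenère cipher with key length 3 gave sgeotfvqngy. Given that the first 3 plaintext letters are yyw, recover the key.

uii

Subtract each crib letter from the matching ciphertext letter (mod 26):
s(18)−y(24)=-6≡20 → u
g(6)−y(24)=-18≡8 → i
e(4)−w(22)=-18≡8 → i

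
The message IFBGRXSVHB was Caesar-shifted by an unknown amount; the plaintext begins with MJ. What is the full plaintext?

From the crib: I(8)−M(12)=-4≡22, so the shift is 22.
Subtract 22 from each ciphertext letter:
I(8): 8−22=-14≡12 → M
F(5): 5−22=-17≡9 → J
B(1): 1−22=-21≡5 → F
G(6): 6−22=-16≡10 → K
R(17): 17−22=-5≡21 → V
X(23): 23−22=1 → B
S(18): 18−22=-4≡22 → W
V(21): 21−22=-1≡25 → Z
H(7): 7−22=-15≡11 → L
B(1): 1−22=-21≡5 → F

MJFKVBWZLF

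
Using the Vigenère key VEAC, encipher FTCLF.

AXCNA

Repeat the key across the message: VEACV
F(5)+V(21): 26≡0 → A
T(19)+E(4): 23 → X
C(2)+A(0): 2 → C
L(11)+C(2): 13 → N
F(5)+V(21): 26≡0 → A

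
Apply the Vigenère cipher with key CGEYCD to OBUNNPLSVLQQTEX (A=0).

Repeat the key across the message: CGEYCDCGEYCDCGE
O(14)+C(2): 16 → Q
B(1)+G(6): 7 → H
U(20)+E(4): 24 → Y
N(13)+Y(24): 37≡11 → L
N(13)+C(2): 15 → P
P(15)+D(3): 18 → S
L(11)+C(2): 13 → N
S(18)+G(6): 24 → Y
V(21)+E(4): 25 → Z
L(11)+Y(24): 35≡9 → J
Q(16)+C(2): 18 → S
Q(16)+D(3): 19 → T
T(19)+C(2): 21 → V
E(4)+G(6): 10 → K
X(23)+E(4): 27≡1 → B

QHYLPSNYZJSTVKB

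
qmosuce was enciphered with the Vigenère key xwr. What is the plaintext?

tqxvylh

Repeat the key across the ciphertext: xwrxwrx
q(16)−x(23): -7≡19 → t
m(12)−w(22): -10≡16 → q
o(14)−r(17): -3≡23 → x
s(18)−x(23): -5≡21 → v
u(20)−w(22): -2≡24 → y
c(2)−r(17): -15≡11 → l
e(4)−x(23): -19≡7 → h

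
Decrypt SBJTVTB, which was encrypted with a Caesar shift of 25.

S(18): 18−25=-7≡19 → T
B(1): 1−25=-24≡2 → C
J(9): 9−25=-16≡10 → K
T(19): 19−25=-6≡20 → U
V(21): 21−25=-4≡22 → W
T(19): 19−25=-6≡20 → U
B(1): 1−25=-24≡2 → C

TCKUWUC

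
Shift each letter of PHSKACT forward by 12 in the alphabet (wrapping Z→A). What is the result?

BTEWMOF

P(15): 15+12=27≡1 → B
H(7): 7+12=19 → T
S(18): 18+12=30≡4 → E
K(10): 10+12=22 → W
A(0): 0+12=12 → M
C(2): 2+12=14 → O
T(19): 19+12=31≡5 → F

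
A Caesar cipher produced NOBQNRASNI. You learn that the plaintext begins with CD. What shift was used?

11

From the crib: N(13)−C(2)=11, so the shift is 11.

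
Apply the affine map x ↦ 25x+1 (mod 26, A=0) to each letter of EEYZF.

E(4): 25·4+1=101≡23 → X
E(4): 25·4+1=101≡23 → X
Y(24): 25·24+1=601≡3 → D
Z(25): 25·25+1=626≡2 → C
F(5): 25·5+1=126≡22 → W

XXDCW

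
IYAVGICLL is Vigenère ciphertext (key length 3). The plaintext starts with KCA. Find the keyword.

YWA

Subtract each crib letter from the matching ciphertext letter (mod 26):
I(8)−K(10)=-2≡24 → Y
Y(24)−C(2)=22 → W
A(0)−A(0)=0 → A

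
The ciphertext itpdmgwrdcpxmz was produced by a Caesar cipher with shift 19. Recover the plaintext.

pawktndykjwetg

i(8): 8−19=-11≡15 → p
t(19): 19−19=0 → a
p(15): 15−19=-4≡22 → w
d(3): 3−19=-16≡10 → k
m(12): 12−19=-7≡19 → t
g(6): 6−19=-13≡13 → n
w(22): 22−19=3 → d
r(17): 17−19=-2≡24 → y
d(3): 3−19=-16≡10 → k
c(2): 2−19=-17≡9 → j
p(15): 15−19=-4≡22 → w
x(23): 23−19=4 → e
m(12): 12−19=-7≡19 → t
z(25): 25−19=6 → g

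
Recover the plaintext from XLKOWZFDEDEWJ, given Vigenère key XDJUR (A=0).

Repeat the key across the ciphertext: XDJURXDJURXDJ
X(23)−X(23): 0 → A
L(11)−D(3): 8 → I
K(10)−J(9): 1 → B
O(14)−U(20): -6≡20 → U
W(22)−R(17): 5 → F
Z(25)−X(23): 2 → C
F(5)−D(3): 2 → C
D(3)−J(9): -6≡20 → U
E(4)−U(20): -16≡10 → K
D(3)−R(17): -14≡12 → M
E(4)−X(23): -19≡7 → H
W(22)−D(3): 19 → T
J(9)−J(9): 0 → A

AIBUFCCUKMHTA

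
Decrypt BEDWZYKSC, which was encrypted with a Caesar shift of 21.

B(1): 1−21=-20≡6 → G
E(4): 4−21=-17≡9 → J
D(3): 3−21=-18≡8 → I
W(22): 22−21=1 → B
Z(25): 25−21=4 → E
Y(24): 24−21=3 → D
K(10): 10−21=-11≡15 → P
S(18): 18−21=-3≡23 → X
C(2): 2−21=-19≡7 → H

GJIBEDPXH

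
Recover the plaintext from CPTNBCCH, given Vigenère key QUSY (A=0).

MVBPLIKJ

Repeat the key across the ciphertext: QUSYQUSY
C(2)−Q(16): -14≡12 → M
P(15)−U(20): -5≡21 → V
T(19)−S(18): 1 → B
N(13)−Y(24): -11≡15 → P
B(1)−Q(16): -15≡11 → L
C(2)−U(20): -18≡8 → I
C(2)−S(18): -16≡10 → K
H(7)−Y(24): -17≡9 → J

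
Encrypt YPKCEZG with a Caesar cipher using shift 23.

Y(24): 24+23=47≡21 → V
P(15): 15+23=38≡12 → M
K(10): 10+23=33≡7 → H
C(2): 2+23=25 → Z
E(4): 4+23=27≡1 → B
Z(25): 25+23=48≡22 → W
G(6): 6+23=29≡3 → D

VMHZBWD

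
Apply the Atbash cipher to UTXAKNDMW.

U(20) → F(5)
T(19) → G(6)
X(23) → C(2)
A(0) → Z(25)
K(10) → P(15)
N(13) → M(12)
D(3) → W(22)
M(12) → N(13)
W(22) → D(3)

FGCZPMWND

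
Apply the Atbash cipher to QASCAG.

JZHXZT

Q(16) → J(9)
A(0) → Z(25)
S(18) → H(7)
C(2) → X(23)
A(0) → Z(25)
G(6) → T(19)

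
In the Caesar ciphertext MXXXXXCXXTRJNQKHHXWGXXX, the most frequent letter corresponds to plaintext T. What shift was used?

4

The most frequent ciphertext letter is X (appears 11 times).
X is position 23; T is position 19.
Shift = 4.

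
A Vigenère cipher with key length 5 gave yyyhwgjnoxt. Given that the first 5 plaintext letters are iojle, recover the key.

qkpws

Subtract each crib letter from the matching ciphertext letter (mod 26):
y(24)−i(8)=16 → q
y(24)−o(14)=10 → k
y(24)−j(9)=15 → p
h(7)−l(11)=-4≡22 → w
w(22)−e(4)=18 → s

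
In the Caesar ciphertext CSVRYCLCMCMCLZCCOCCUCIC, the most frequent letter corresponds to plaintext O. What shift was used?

14

The most frequent ciphertext letter is C (appears 11 times).
C is position 2; O is position 14.
Shift = -12≡14.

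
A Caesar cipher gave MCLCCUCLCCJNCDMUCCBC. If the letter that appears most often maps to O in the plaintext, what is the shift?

The most frequent ciphertext letter is C (appears 10 times).
C is position 2; O is position 14.
Shift = -12≡14.

14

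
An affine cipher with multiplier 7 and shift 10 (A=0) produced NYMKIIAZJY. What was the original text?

The inverse of 7 mod 26 is 15, since 7·15=105≡1. Apply D(y)=15·(y−10) mod 26:
N(13): 15·(13−10)=45≡19 → T
Y(24): 15·(24−10)=210≡2 → C
M(12): 15·(12−10)=30≡4 → E
K(10): 15·(10−10)=0 → A
I(8): 15·(8−10)=-30≡22 → W
I(8): 15·(8−10)=-30≡22 → W
A(0): 15·(0−10)=-150≡6 → G
Z(25): 15·(25−10)=225≡17 → R
J(9): 15·(9−10)=-15≡11 → L
Y(24): 15·(24−10)=210≡2 → C

TCEAWWGRLC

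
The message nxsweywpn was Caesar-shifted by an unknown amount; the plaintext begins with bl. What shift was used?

From the crib: n(13)−b(1)=12, so the shift is 12.

12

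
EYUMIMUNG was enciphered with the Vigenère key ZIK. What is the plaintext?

Repeat the key across the ciphertext: ZIKZIKZIK
E(4)−Z(25): -21≡5 → F
Y(24)−I(8): 16 → Q
U(20)−K(10): 10 → K
M(12)−Z(25): -13≡13 → N
I(8)−I(8): 0 → A
M(12)−K(10): 2 → C
U(20)−Z(25): -5≡21 → V
N(13)−I(8): 5 → F
G(6)−K(10): -4≡22 → W

FQKNACVFW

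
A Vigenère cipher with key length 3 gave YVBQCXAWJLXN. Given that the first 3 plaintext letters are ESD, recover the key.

Subtract each crib letter from the matching ciphertext letter (mod 26):
Y(24)−E(4)=20 → U
V(21)−S(18)=3 → D
B(1)−D(3)=-2≡24 → Y

UDY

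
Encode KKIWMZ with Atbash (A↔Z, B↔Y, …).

K(10) → P(15)
K(10) → P(15)
I(8) → R(17)
W(22) → D(3)
M(12) → N(13)
Z(25) → A(0)

PPRDNA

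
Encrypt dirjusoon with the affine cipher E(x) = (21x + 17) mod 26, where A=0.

d(3): 21·3+17=80≡2 → c
i(8): 21·8+17=185≡3 → d
r(17): 21·17+17=374≡10 → k
j(9): 21·9+17=206≡24 → y
u(20): 21·20+17=437≡21 → v
s(18): 21·18+17=395≡5 → f
o(14): 21·14+17=311≡25 → z
o(14): 21·14+17=311≡25 → z
n(13): 21·13+17=290≡4 → e

cdkyvfzze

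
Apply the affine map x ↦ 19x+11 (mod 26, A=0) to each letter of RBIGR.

WEHVW

R(17): 19·17+11=334≡22 → W
B(1): 19·1+11=30≡4 → E
I(8): 19·8+11=163≡7 → H
G(6): 19·6+11=125≡21 → V
R(17): 19·17+11=334≡22 → W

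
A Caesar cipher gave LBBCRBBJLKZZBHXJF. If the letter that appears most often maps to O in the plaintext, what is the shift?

The most frequent ciphertext letter is B (appears 5 times).
B is position 1; O is position 14.
Shift = -13≡13.

13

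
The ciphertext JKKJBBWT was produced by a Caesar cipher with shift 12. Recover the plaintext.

J(9): 9−12=-3≡23 → X
K(10): 10−12=-2≡24 → Y
K(10): 10−12=-2≡24 → Y
J(9): 9−12=-3≡23 → X
B(1): 1−12=-11≡15 → P
B(1): 1−12=-11≡15 → P
W(22): 22−12=10 → K
T(19): 19−12=7 → H

XYYXPPKH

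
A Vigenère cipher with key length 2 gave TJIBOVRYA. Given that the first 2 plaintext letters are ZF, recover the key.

UE

Subtract each crib letter from the matching ciphertext letter (mod 26):
T(19)−Z(25)=-6≡20 → U
J(9)−F(5)=4 → E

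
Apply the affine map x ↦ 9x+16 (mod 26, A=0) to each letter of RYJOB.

NYTMZ

R(17): 9·17+16=169≡13 → N
Y(24): 9·24+16=232≡24 → Y
J(9): 9·9+16=97≡19 → T
O(14): 9·14+16=142≡12 → M
B(1): 9·1+16=25 → Z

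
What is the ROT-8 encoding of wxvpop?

w(22): 22+8=30≡4 → e
x(23): 23+8=31≡5 → f
v(21): 21+8=29≡3 → d
p(15): 15+8=23 → x
o(14): 14+8=22 → w
p(15): 15+8=23 → x

efdxwx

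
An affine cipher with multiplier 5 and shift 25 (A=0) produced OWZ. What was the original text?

The inverse of 5 mod 26 is 21, since 5·21=105≡1. Apply D(y)=21·(y−25) mod 26:
O(14): 21·(14−25)=-231≡3 → D
W(22): 21·(22−25)=-63≡15 → P
Z(25): 21·(25−25)=0 → A

DPA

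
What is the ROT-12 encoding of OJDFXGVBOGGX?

AVPRJSHNASSJ

O(14): 14+12=26≡0 → A
J(9): 9+12=21 → V
D(3): 3+12=15 → P
F(5): 5+12=17 → R
X(23): 23+12=35≡9 → J
G(6): 6+12=18 → S
V(21): 21+12=33≡7 → H
B(1): 1+12=13 → N
O(14): 14+12=26≡0 → A
G(6): 6+12=18 → S
G(6): 6+12=18 → S
X(23): 23+12=35≡9 → J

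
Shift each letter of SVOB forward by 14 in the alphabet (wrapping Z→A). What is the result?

S(18): 18+14=32≡6 → G
V(21): 21+14=35≡9 → J
O(14): 14+14=28≡2 → C
B(1): 1+14=15 → P

GJCP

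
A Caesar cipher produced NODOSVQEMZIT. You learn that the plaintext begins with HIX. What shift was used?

6

From the crib: N(13)−H(7)=6, so the shift is 6.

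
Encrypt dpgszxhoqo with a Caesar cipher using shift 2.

d(3): 3+2=5 → f
p(15): 15+2=17 → r
g(6): 6+2=8 → i
s(18): 18+2=20 → u
z(25): 25+2=27≡1 → b
x(23): 23+2=25 → z
h(7): 7+2=9 → j
o(14): 14+2=16 → q
q(16): 16+2=18 → s
o(14): 14+2=16 → q

friubzjqsq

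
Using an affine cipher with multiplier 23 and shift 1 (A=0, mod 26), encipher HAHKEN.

GBGXPO

H(7): 23·7+1=162≡6 → G
A(0): 23·0+1=1 → B
H(7): 23·7+1=162≡6 → G
K(10): 23·10+1=231≡23 → X
E(4): 23·4+1=93≡15 → P
N(13): 23·13+1=300≡14 → O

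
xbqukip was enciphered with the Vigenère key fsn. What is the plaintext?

sjdpsvk

Repeat the key across the ciphertext: fsnfsnf
x(23)−f(5): 18 → s
b(1)−s(18): -17≡9 → j
q(16)−n(13): 3 → d
u(20)−f(5): 15 → p
k(10)−s(18): -8≡18 → s
i(8)−n(13): -5≡21 → v
p(15)−f(5): 10 → k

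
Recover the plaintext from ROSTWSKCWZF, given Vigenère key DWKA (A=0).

Repeat the key across the ciphertext: DWKADWKADWK
R(17)−D(3): 14 → O
O(14)−W(22): -8≡18 → S
S(18)−K(10): 8 → I
T(19)−A(0): 19 → T
W(22)−D(3): 19 → T
S(18)−W(22): -4≡22 → W
K(10)−K(10): 0 → A
C(2)−A(0): 2 → C
W(22)−D(3): 19 → T
Z(25)−W(22): 3 → D
F(5)−K(10): -5≡21 → V

OSITTWACTDV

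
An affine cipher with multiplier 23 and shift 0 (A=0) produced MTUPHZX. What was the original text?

WLCVPJB

The inverse of 23 mod 26 is 17, since 23·17=391≡1. Apply D(y)=17·(y−0) mod 26:
M(12): 17·(12−0)=204≡22 → W
T(19): 17·(19−0)=323≡11 → L
U(20): 17·(20−0)=340≡2 → C
P(15): 17·(15−0)=255≡21 → V
H(7): 17·(7−0)=119≡15 → P
Z(25): 17·(25−0)=425≡9 → J
X(23): 17·(23−0)=391≡1 → B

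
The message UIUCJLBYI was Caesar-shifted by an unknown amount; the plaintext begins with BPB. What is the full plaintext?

From the crib: U(20)−B(1)=19, so the shift is 19.
Subtract 19 from each ciphertext letter:
U(20): 20−19=1 → B
I(8): 8−19=-11≡15 → P
U(20): 20−19=1 → B
C(2): 2−19=-17≡9 → J
J(9): 9−19=-10≡16 → Q
L(11): 11−19=-8≡18 → S
B(1): 1−19=-18≡8 → I
Y(24): 24−19=5 → F
I(8): 8−19=-11≡15 → P

BPBJQSIFP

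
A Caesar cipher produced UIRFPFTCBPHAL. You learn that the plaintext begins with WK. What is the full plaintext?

WKTHRHVEDRJCN

From the crib: U(20)−W(22)=-2≡24, so the shift is 24.
Subtract 24 from each ciphertext letter:
U(20): 20−24=-4≡22 → W
I(8): 8−24=-16≡10 → K
R(17): 17−24=-7≡19 → T
F(5): 5−24=-19≡7 → H
P(15): 15−24=-9≡17 → R
F(5): 5−24=-19≡7 → H
T(19): 19−24=-5≡21 → V
C(2): 2−24=-22≡4 → E
B(1): 1−24=-23≡3 → D
P(15): 15−24=-9≡17 → R
H(7): 7−24=-17≡9 → J
A(0): 0−24=-24≡2 → C
L(11): 11−24=-13≡13 → N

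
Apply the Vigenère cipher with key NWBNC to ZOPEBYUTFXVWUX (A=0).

MKQRDLQUSZISVK

Repeat the key across the message: NWBNCNWBNCNWBN
Z(25)+N(13): 38≡12 → M
O(14)+W(22): 36≡10 → K
P(15)+B(1): 16 → Q
E(4)+N(13): 17 → R
B(1)+C(2): 3 → D
Y(24)+N(13): 37≡11 → L
U(20)+W(22): 42≡16 → Q
T(19)+B(1): 20 → U
F(5)+N(13): 18 → S
X(23)+C(2): 25 → Z
V(21)+N(13): 34≡8 → I
W(22)+W(22): 44≡18 → S
U(20)+B(1): 21 → V
X(23)+N(13): 36≡10 → K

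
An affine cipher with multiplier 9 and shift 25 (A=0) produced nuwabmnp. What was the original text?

The inverse of 9 mod 26 is 3, since 9·3=27≡1. Apply D(y)=3·(y−25) mod 26:
n(13): 3·(13−25)=-36≡16 → q
u(20): 3·(20−25)=-15≡11 → l
w(22): 3·(22−25)=-9≡17 → r
a(0): 3·(0−25)=-75≡3 → d
b(1): 3·(1−25)=-72≡6 → g
m(12): 3·(12−25)=-39≡13 → n
n(13): 3·(13−25)=-36≡16 → q
p(15): 3·(15−25)=-30≡22 → w

qlrdgnqw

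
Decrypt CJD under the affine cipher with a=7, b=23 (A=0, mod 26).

XYM

The inverse of 7 mod 26 is 15, since 7·15=105≡1. Apply D(y)=15·(y−23) mod 26:
C(2): 15·(2−23)=-315≡23 → X
J(9): 15·(9−23)=-210≡24 → Y
D(3): 15·(3−23)=-300≡12 → M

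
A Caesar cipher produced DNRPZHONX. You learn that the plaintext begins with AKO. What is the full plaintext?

AKOMWELKU

From the crib: D(3)−A(0)=3, so the shift is 3.
Subtract 3 from each ciphertext letter:
D(3): 3−3=0 → A
N(13): 13−3=10 → K
R(17): 17−3=14 → O
P(15): 15−3=12 → M
Z(25): 25−3=22 → W
H(7): 7−3=4 → E
O(14): 14−3=11 → L
N(13): 13−3=10 → K
X(23): 23−3=20 → U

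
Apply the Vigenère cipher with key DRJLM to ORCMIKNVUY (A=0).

RILXUNEEFK

Repeat the key across the message: DRJLMDRJLM
O(14)+D(3): 17 → R
R(17)+R(17): 34≡8 → I
C(2)+J(9): 11 → L
M(12)+L(11): 23 → X
I(8)+M(12): 20 → U
K(10)+D(3): 13 → N
N(13)+R(17): 30≡4 → E
V(21)+J(9): 30≡4 → E
U(20)+L(11): 31≡5 → F
Y(24)+M(12): 36≡10 → K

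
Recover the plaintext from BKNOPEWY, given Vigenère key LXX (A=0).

QNQDSHLB

Repeat the key across the ciphertext: LXXLXXLX
B(1)−L(11): -10≡16 → Q
K(10)−X(23): -13≡13 → N
N(13)−X(23): -10≡16 → Q
O(14)−L(11): 3 → D
P(15)−X(23): -8≡18 → S
E(4)−X(23): -19≡7 → H
W(22)−L(11): 11 → L
Y(24)−X(23): 1 → B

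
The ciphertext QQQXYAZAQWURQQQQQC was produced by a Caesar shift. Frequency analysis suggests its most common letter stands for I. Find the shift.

The most frequent ciphertext letter is Q (appears 9 times).
Q is position 16; I is position 8.
Shift = 8.

8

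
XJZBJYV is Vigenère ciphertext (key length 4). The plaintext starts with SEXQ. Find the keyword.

FFCL

Subtract each crib letter from the matching ciphertext letter (mod 26):
X(23)−S(18)=5 → F
J(9)−E(4)=5 → F
Z(25)−X(23)=2 → C
B(1)−Q(16)=-15≡11 → L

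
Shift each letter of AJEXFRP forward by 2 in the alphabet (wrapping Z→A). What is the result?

A(0): 0+2=2 → C
J(9): 9+2=11 → L
E(4): 4+2=6 → G
X(23): 23+2=25 → Z
F(5): 5+2=7 → H
R(17): 17+2=19 → T
P(15): 15+2=17 → R

CLGZHTR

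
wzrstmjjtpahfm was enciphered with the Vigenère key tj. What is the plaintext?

Repeat the key across the ciphertext: tjtjtjtjtjtjtj
w(22)−t(19): 3 → d
z(25)−j(9): 16 → q
r(17)−t(19): -2≡24 → y
s(18)−j(9): 9 → j
t(19)−t(19): 0 → a
m(12)−j(9): 3 → d
j(9)−t(19): -10≡16 → q
j(9)−j(9): 0 → a
t(19)−t(19): 0 → a
p(15)−j(9): 6 → g
a(0)−t(19): -19≡7 → h
h(7)−j(9): -2≡24 → y
f(5)−t(19): -14≡12 → m
m(12)−j(9): 3 → d

dqyjadqaaghymd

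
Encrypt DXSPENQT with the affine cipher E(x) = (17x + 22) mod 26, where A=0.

VXQRMJIH

D(3): 17·3+22=73≡21 → V
X(23): 17·23+22=413≡23 → X
S(18): 17·18+22=328≡16 → Q
P(15): 17·15+22=277≡17 → R
E(4): 17·4+22=90≡12 → M
N(13): 17·13+22=243≡9 → J
Q(16): 17·16+22=294≡8 → I
T(19): 17·19+22=345≡7 → H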